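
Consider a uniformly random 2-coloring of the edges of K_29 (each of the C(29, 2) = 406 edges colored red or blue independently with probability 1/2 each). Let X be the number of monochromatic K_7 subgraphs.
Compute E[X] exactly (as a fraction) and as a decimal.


Let X = Σ_S X_S over the C(29, 7) = 1560780 subsets S of size 7, where X_S = 1 if the K_7 on S is monochromatic.
For a fixed S, the K_7 on S has C(7, 2) = 21 edges. P[all 21 edges red] = (1/2)^21, and likewise for blue, so P[monochromatic] = 2·(1/2)^21 = 2^{1 − 21} = 1/1048576.
By linearity of expectation: E[X] = C(29, 7) · 2^{1 − 21} = 1560780 · 1/1048576 = 390195/262144.
Numerically: E[X] ≈ 1.488.

E[X] = C(29,7)·2^(1−C(7,2)) = 390195/262144 ≈ 1.488.


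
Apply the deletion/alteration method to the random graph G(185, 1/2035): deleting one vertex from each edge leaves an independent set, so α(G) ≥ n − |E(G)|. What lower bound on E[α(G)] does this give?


E[|E(G)|] = C(185, 2)·p = 17020 · (1/2035) = 92/11.
E[α(G)] ≥ n − E[|E(G)|] = 185 − 92/11 = 1943/11.
Numerically: ≈ 176.636364.
(This is only a lower bound; the true E[α(G)] may be larger.)

E[α(G)] ≥ 1943/11 ≈ 176.636364.


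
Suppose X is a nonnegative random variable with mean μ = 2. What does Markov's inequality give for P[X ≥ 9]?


μ = E[X] = 2, a = 9.
Markov: P[X ≥ 9] ≤ μ/a = (2)/9 = 2/9.
Numerically: ≈ 0.2222.
(Since a = 9 > μ = 2.0000, the bound 2/9 is < 1 and informative.)

P[X ≥ 9] ≤ 2/9 ≈ 0.2222.


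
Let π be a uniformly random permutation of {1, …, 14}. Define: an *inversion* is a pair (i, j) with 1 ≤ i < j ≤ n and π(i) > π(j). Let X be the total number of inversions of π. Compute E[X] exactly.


Write X = Σ X_I over the C(14, 2) = 91 pairs i < j, with X_I the indicator of one inversion.
There are 91 indicators.
For each fixed pair i < j, the values π(i) and π(j) are two distinct elements of {1, …, 14} in uniformly random order; by symmetry P[π(i) > π(j)] = 1/2.
By linearity: E[X] = 91 · (1/2) = C(14, 2) · (1/2) = 91/2 = 91/2 ≈ 45.5000.

E[X] = 91/2 = 45.5000.


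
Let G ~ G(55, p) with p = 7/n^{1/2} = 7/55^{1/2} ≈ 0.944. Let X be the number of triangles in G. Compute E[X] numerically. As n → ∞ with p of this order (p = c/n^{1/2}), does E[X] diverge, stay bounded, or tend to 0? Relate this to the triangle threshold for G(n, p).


Number of potential triangles: C(55, 3) = 26235.
Each occurs with probability p³ ≈ (0.944)³ ≈ 8.40911e-01.
By linearity: E[X] = C(55, 3)·p³ ≈ 26235 · 8.40911e-01 ≈ 22061.303.
Since α = 1/2 < 1, p = c/n^{1/2} ≫ 1/n is above the triangle threshold p ~ 1/n. Asymptotically E[X] ~ (c³/6)·n^{3(1−α)} = (7³/6)·n^{1.5} → ∞; triangles are abundant w.h.p.

E[X] ≈ 22061.303; in regime p = Θ(1/n^{1/2}) E[X] diverges (above the triangle threshold p ~ 1/n).


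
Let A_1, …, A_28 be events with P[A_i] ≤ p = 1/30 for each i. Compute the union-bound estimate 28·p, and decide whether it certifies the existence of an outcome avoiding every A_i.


Union bound: P[∪_{i=1}^{28} A_i] ≤ Σ_i P[A_i] ≤ 28·p = 28·(1/30) = 14/15.
Numerically: 14/15 ≈ 0.9333333.
Is 14/15 < 1? YES.
Since P[∪ A_i] ≤ 14/15 < 1, the complement has P[∩ A_i^c] ≥ 1 − 14/15 = 1/15 > 0, so some outcome avoids every A_i.

28·p = 14/15 ≈ 0.9333333; existence CERTIFIED by the union bound.


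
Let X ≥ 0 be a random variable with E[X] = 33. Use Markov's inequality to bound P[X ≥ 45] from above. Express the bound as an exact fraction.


μ = E[X] = 33, a = 45.
Markov: P[X ≥ 45] ≤ μ/a = (33)/45 = 11/15.
Numerically: ≈ 0.73333.
(Since a = 45 > μ = 33.00000, the bound 11/15 is < 1 and informative.)

P[X ≥ 45] ≤ 11/15 ≈ 0.73333.


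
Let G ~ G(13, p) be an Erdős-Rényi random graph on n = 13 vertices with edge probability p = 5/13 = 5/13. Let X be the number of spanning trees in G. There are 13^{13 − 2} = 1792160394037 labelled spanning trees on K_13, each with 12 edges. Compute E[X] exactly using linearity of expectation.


K_13 has 13^{13 − 2} = 1792160394037 labelled spanning trees.
For each such spanning tree H, let X_H = 1 if all 12 edges of H are present in G. Then P[X_H = 1] = p^{12} = (5/13)^{12} = 244140625/23298085122481.
By linearity: E[X] = Σ_H E[X_H] = 1792160394037 · p^{12} = 1792160394037 · 244140625/23298085122481 = 244140625/13.
Numerically: E[X] ≈ 1.88e+07.

E[X] = 1792160394037 · (5/13)^{12} = 244140625/13 ≈ 1.88e+07.


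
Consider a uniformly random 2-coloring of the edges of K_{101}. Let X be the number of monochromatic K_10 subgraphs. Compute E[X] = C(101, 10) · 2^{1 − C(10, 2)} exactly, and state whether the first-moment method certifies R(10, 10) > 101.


E[X] = C(101, 10) · 2^{1 − 45} = 19212541264840 · 2^{−44} = 19212541264840/17592186044416.
As a reduced fraction: E[X] = 2401567658105/2199023255552 ≈ 1.092107.
Is E[X] < 1? NO.
Since E[X] ≥ 1, the first-moment bound is inconclusive at n = 101; it does NOT by itself certify R(10, 10) > 101.

E[X] = 2401567658105/2199023255552 ≈ 1.092107; E[X] ≥ 1; first-moment method inconclusive here.


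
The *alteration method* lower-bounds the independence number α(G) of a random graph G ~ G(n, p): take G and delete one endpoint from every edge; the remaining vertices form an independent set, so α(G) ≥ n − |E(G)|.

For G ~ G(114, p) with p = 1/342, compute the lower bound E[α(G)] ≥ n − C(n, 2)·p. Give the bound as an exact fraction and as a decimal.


E[|E(G)|] = C(114, 2)·p = 6441 · (1/342) = 113/6.
E[α(G)] ≥ n − E[|E(G)|] = 114 − 113/6 = 571/6.
Numerically: ≈ 95.16667.
(This is only a lower bound; the true E[α(G)] may be larger.)

E[α(G)] ≥ 571/6 ≈ 95.16667.


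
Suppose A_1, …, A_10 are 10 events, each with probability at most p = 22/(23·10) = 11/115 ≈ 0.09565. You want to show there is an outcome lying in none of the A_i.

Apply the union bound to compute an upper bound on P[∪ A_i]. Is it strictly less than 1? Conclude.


Union bound: P[∪_{i=1}^{10} A_i] ≤ Σ_i P[A_i] ≤ 10·p = 10·(11/115) = 22/23.
Numerically: 22/23 ≈ 0.95652.
Is 22/23 < 1? YES.
Since P[∪ A_i] ≤ 22/23 < 1, the complement has P[∩ A_i^c] ≥ 1 − 22/23 = 1/23 > 0, so some outcome avoids every A_i.

10·p = 22/23 ≈ 0.95652; existence CERTIFIED by the union bound.


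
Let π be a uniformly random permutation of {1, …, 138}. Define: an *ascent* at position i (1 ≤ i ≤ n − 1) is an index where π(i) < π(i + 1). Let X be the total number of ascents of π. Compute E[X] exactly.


Write X = Σ X_I over i = 1, …, 137, with X_I the indicator of one ascent.
There are 137 indicators.
For each fixed i, the pair (π(i), π(i+1)) is a uniformly random ordered pair of distinct values from {1, …, 138}; by symmetry P[π(i) < π(i+1)] = 1/2.
By linearity: E[X] = 137 · (1/2) = (138 − 1) · (1/2) = 137/2 ≈ 68.5000.

E[X] = 137/2 = 68.5000.


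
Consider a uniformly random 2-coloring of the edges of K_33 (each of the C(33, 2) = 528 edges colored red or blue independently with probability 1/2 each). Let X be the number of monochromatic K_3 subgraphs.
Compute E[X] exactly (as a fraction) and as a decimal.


Let X = Σ_S X_S over the C(33, 3) = 5456 subsets S of size 3, where X_S = 1 if the K_3 on S is monochromatic.
For a fixed S, the K_3 on S has C(3, 2) = 3 edges. P[all 3 edges red] = (1/2)^3, and likewise for blue, so P[monochromatic] = 2·(1/2)^3 = 2^{1 − 3} = 1/4.
Summing: E[X] = C(33, 3) · 2^{1 − 3} = 5456 · 1/4 = 1364.
Numerically: E[X] ≈ 1364.000000.

E[X] = C(33,3)·2^(1−C(3,2)) = 1364 ≈ 1364.000000.


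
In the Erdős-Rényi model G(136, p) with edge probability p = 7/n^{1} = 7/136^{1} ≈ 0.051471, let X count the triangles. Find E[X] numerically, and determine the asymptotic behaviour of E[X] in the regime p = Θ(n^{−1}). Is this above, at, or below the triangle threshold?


Number of potential triangles: C(136, 3) = 410040.
Each occurs with probability p³ ≈ (0.051471)³ ≈ 1.3635699e-04.
By linearity: E[X] = C(136, 3)·p³ ≈ 410040 · 1.3635699e-04 ≈ 55.91182.
Here α = 1, so p = 7/n is exactly at the triangle threshold p ~ 1/n. Asymptotically E[X] → c³/6 = 7³/6 = 343/6 ≈ 57.16667, a bounded constant. In this regime the triangle count is asymptotically Poisson(c³/6).

E[X] ≈ 55.91182; in regime p = Θ(1/n^{1}) E[X] stays bounded (at the triangle threshold p ~ 1/n).


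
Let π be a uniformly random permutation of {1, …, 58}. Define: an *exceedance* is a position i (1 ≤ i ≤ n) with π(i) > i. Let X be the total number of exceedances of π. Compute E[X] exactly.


Write X = Σ_{i=1}^{58} X_i, where X_i = 1_{π(i) > i}.
For each fixed i, π(i) is uniform over {1, …, 58} (marginal of a uniform permutation), so P[π(i) > i] = (n − i)/n. Summing: Σ_{i=1}^{58} (n − i)/n = (0 + 1 + … + 57)/58 = 58(58 − 1)/(2·58) = (58 − 1)/2.
Hence E[X] = Σ_{i=1}^{58} (58 − i)/58 = 57/2 ≈ 28.5000.

E[X] = 57/2 = 28.5000.


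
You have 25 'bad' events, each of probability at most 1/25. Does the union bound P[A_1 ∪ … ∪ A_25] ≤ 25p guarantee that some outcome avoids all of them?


Union bound: P[∪_{i=1}^{25} A_i] ≤ Σ_i P[A_i] ≤ 25·p = 25·(1/25) = 1.
Numerically: 1 ≈ 1.0000.
Is 1 < 1? NO.
Since the bound 1 is ≥ 1, the union bound is uninformative here; it does NOT by itself certify existence.

25·p = 1 ≈ 1.0000; existence NOT certified by the union bound.


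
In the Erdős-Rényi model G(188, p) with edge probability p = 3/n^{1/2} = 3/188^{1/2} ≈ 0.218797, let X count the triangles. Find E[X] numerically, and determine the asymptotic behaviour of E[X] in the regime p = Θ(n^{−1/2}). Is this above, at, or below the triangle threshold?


Number of potential triangles: C(188, 3) = 1089836.
Each occurs with probability p³ ≈ (0.218797)³ ≈ 1.04743478e-02.
By linearity: E[X] = C(188, 3)·p³ ≈ 1089836 · 1.04743478e-02 ≈ 11415.321302.
Since α = 1/2 < 1, p = c/n^{1/2} ≫ 1/n is above the triangle threshold p ~ 1/n. Asymptotically E[X] ~ (c³/6)·n^{3(1−α)} = (3³/6)·n^{1.5} → ∞; triangles are abundant w.h.p.

E[X] ≈ 11415.321302; in regime p = Θ(1/n^{1/2}) E[X] diverges (above the triangle threshold p ~ 1/n).


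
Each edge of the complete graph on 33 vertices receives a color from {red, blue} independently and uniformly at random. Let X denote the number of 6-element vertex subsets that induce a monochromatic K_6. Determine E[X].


Let X = Σ_S X_S over the C(33, 6) = 1107568 subsets S of size 6, where X_S = 1 if the K_6 on S is monochromatic.
For a fixed S, the K_6 on S has C(6, 2) = 15 edges. P[all 15 edges red] = (1/2)^15, and likewise for blue, so P[monochromatic] = 2·(1/2)^15 = 2^{1 − 15} = 1/16384.
By linearity: E[X] = C(33, 6) · 2^{1 − 15} = 1107568 · 1/16384 = 69223/1024.
Numerically: E[X] ≈ 67.6006.

E[X] = C(33,6)·2^(1−C(6,2)) = 69223/1024 ≈ 67.6006.


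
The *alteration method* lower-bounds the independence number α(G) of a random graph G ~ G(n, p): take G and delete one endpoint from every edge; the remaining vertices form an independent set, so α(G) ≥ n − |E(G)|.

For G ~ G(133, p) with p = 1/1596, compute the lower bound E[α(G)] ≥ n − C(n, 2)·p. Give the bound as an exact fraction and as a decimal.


E[|E(G)|] = C(133, 2)·p = 8778 · (1/1596) = 11/2.
E[α(G)] ≥ n − E[|E(G)|] = 133 − 11/2 = 255/2.
Numerically: ≈ 127.5000.
(This is only a lower bound; the true E[α(G)] may be larger.)

E[α(G)] ≥ 255/2 ≈ 127.5000.


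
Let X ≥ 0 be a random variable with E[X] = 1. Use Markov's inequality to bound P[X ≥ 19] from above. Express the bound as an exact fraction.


μ = E[X] = 1, a = 19.
Markov: P[X ≥ 19] ≤ μ/a = (1)/19 = 1/19.
Numerically: ≈ 0.053.
(Since a = 19 > μ = 1.000, the bound 1/19 is < 1 and informative.)

P[X ≥ 19] ≤ 1/19 ≈ 0.053.


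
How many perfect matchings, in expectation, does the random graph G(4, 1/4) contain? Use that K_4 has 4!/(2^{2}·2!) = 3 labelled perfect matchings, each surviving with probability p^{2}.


K_4 has 4!/(2^{2}·2!) = 3 labelled perfect matchings.
For each such perfect matching H, let X_H = 1 if all 2 edges of H are present in G. Then P[X_H = 1] = p^{2} = (1/4)^{2} = 1/16.
Summing the indicators: E[X] = Σ_H E[X_H] = 3 · p^{2} = 3 · 1/16 = 3/16.
Numerically: E[X] ≈ 0.1875.

E[X] = 3 · (1/4)^{2} = 3/16 ≈ 0.1875.


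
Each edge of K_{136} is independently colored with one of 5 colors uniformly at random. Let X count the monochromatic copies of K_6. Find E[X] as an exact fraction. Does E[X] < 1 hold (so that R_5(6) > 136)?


E[X] = C(136, 6) · 5^{1 − 15} = 7858539612 · 5^{−14} = 7858539612/6103515625.
As a reduced fraction: E[X] = 7858539612/6103515625 ≈ 1.288.
Is E[X] < 1? NO.
Since E[X] ≥ 1, the first-moment bound is inconclusive at n = 136; it does NOT by itself certify R_5(6) > 136.

E[X] = 7858539612/6103515625 ≈ 1.288; E[X] ≥ 1; first-moment method inconclusive here.


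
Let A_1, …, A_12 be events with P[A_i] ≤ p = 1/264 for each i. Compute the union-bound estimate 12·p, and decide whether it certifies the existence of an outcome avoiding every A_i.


Union bound: P[∪_{i=1}^{12} A_i] ≤ Σ_i P[A_i] ≤ 12·p = 12·(1/264) = 1/22.
Numerically: 1/22 ≈ 0.0455.
Is 1/22 < 1? YES.
Since P[∪ A_i] ≤ 1/22 < 1, the complement has P[∩ A_i^c] ≥ 1 − 1/22 = 21/22 > 0, so some outcome avoids every A_i.

12·p = 1/22 ≈ 0.0455; existence CERTIFIED by the union bound.


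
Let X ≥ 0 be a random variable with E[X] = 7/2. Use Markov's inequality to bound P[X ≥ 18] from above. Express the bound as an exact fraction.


μ = E[X] = 7/2, a = 18.
Markov: P[X ≥ 18] ≤ μ/a = (7/2)/18 = 7/36.
Numerically: ≈ 0.1944.
(Since a = 18 > μ = 3.5000, the bound 7/36 is < 1 and informative.)

P[X ≥ 18] ≤ 7/36 ≈ 0.1944.


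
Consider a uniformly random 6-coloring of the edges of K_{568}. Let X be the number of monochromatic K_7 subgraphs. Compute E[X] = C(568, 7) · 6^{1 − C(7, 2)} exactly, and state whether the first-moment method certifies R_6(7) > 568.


E[X] = C(568, 7) · 6^{1 − 21} = 3646611956239704 · 6^{−20} = 3646611956239704/3656158440062976.
As a reduced fraction: E[X] = 16882462760369/16926659444736 ≈ 0.99739.
Is E[X] < 1? YES.
Since E[X] < 1, there exists a 6-coloring of K_{568} with no monochromatic K_7; hence R_6(7) > 568.

E[X] = 16882462760369/16926659444736 ≈ 0.99739; E[X] < 1, so R_6(7) > 568.


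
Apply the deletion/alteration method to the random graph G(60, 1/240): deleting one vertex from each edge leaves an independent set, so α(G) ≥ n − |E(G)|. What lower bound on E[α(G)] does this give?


E[|E(G)|] = C(60, 2)·p = 1770 · (1/240) = 59/8.
E[α(G)] ≥ n − E[|E(G)|] = 60 − 59/8 = 421/8.
Numerically: ≈ 52.62500.
(This is only a lower bound; the true E[α(G)] may be larger.)

E[α(G)] ≥ 421/8 ≈ 52.62500.


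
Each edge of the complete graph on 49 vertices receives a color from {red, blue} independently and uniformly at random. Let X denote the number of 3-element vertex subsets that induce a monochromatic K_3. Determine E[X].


Let X = Σ_S X_S over the C(49, 3) = 18424 subsets S of size 3, where X_S = 1 if the K_3 on S is monochromatic.
For a fixed S, the K_3 on S has C(3, 2) = 3 edges. P[all 3 edges red] = (1/2)^3, and likewise for blue, so P[monochromatic] = 2·(1/2)^3 = 2^{1 − 3} = 1/4.
Summing: E[X] = C(49, 3) · 2^{1 − 3} = 18424 · 1/4 = 4606.
Numerically: E[X] ≈ 4606.000000.

E[X] = C(49,3)·2^(1−C(3,2)) = 4606 ≈ 4606.000000.


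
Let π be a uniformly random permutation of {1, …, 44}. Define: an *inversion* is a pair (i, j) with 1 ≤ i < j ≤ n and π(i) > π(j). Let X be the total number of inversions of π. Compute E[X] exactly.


Write X = Σ X_I over the C(44, 2) = 946 pairs i < j, with X_I the indicator of one inversion.
There are 946 indicators.
For each fixed pair i < j, the values π(i) and π(j) are two distinct elements of {1, …, 44} in uniformly random order; by symmetry P[π(i) > π(j)] = 1/2.
By linearity: E[X] = 946 · (1/2) = C(44, 2) · (1/2) = 946/2 = 473 ≈ 473.000000.

E[X] = 473 = 473.000000.


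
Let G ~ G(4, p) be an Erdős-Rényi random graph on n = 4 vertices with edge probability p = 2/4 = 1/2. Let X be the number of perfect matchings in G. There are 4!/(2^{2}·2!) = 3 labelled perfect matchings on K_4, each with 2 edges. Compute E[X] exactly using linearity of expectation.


K_4 has 4!/(2^{2}·2!) = 3 labelled perfect matchings.
For each such perfect matching H, let X_H = 1 if all 2 edges of H are present in G. Then P[X_H = 1] = p^{2} = (1/2)^{2} = 1/4.
By linearity of expectation: E[X] = Σ_H E[X_H] = 3 · p^{2} = 3 · 1/4 = 3/4.
Numerically: E[X] ≈ 0.75.

E[X] = 3 · (1/2)^{2} = 3/4 ≈ 0.75.


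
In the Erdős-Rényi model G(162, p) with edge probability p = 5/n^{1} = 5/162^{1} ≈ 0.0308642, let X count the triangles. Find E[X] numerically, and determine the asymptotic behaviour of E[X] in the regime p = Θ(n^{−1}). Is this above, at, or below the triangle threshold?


Number of potential triangles: C(162, 3) = 695520.
Each occurs with probability p³ ≈ (0.0308642)³ ≈ 2.94011941e-05.
By linearity: E[X] = C(162, 3)·p³ ≈ 695520 · 2.94011941e-05 ≈ 20.449119.
Here α = 1, so p = 5/n is exactly at the triangle threshold p ~ 1/n. Asymptotically E[X] → c³/6 = 5³/6 = 125/6 ≈ 20.833333, a bounded constant. In this regime the triangle count is asymptotically Poisson(c³/6).

E[X] ≈ 20.449119; in regime p = Θ(1/n^{1}) E[X] stays bounded (at the triangle threshold p ~ 1/n).


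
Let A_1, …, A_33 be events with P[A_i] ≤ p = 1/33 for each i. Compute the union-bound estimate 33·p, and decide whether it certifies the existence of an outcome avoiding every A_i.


Union bound: P[∪_{i=1}^{33} A_i] ≤ Σ_i P[A_i] ≤ 33·p = 33·(1/33) = 1.
Numerically: 1 ≈ 1.0000.
Is 1 < 1? NO.
Since the bound 1 is ≥ 1, the union bound is uninformative here; it does NOT by itself certify existence.

33·p = 1 ≈ 1.0000; existence NOT certified by the union bound.


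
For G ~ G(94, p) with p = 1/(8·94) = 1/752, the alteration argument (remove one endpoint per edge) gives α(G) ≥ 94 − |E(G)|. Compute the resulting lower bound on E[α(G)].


E[|E(G)|] = C(94, 2)·p = 4371 · (1/752) = 93/16.
E[α(G)] ≥ n − E[|E(G)|] = 94 − 93/16 = 1411/16.
Numerically: ≈ 88.188.
(This is only a lower bound; the true E[α(G)] may be larger.)

E[α(G)] ≥ 1411/16 ≈ 88.188.


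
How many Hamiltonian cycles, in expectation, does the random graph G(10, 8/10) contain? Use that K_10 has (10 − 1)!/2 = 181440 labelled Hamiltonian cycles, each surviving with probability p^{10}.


K_10 has (10 − 1)!/2 = 181440 labelled Hamiltonian cycles.
For each such Hamiltonian cycle H, let X_H = 1 if all 10 edges of H are present in G. Then P[X_H = 1] = p^{10} = (4/5)^{10} = 1048576/9765625.
By linearity: E[X] = Σ_H E[X_H] = 181440 · p^{10} = 181440 · 1048576/9765625 = 38050725888/1953125.
Numerically: E[X] ≈ 1.95e+04.

E[X] = 181440 · (4/5)^{10} = 38050725888/1953125 ≈ 1.95e+04.


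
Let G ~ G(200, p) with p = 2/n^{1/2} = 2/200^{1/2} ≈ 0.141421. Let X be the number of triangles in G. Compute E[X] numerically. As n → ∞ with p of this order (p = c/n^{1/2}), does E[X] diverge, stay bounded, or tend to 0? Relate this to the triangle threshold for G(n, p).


Number of potential triangles: C(200, 3) = 1313400.
Each occurs with probability p³ ≈ (0.141421)³ ≈ 2.82842712e-03.
By linearity: E[X] = C(200, 3)·p³ ≈ 1313400 · 2.82842712e-03 ≈ 3714.856186.
Since α = 1/2 < 1, p = c/n^{1/2} ≫ 1/n is above the triangle threshold p ~ 1/n. Asymptotically E[X] ~ (c³/6)·n^{3(1−α)} = (2³/6)·n^{1.5} → ∞; triangles are abundant w.h.p.

E[X] ≈ 3714.856186; in regime p = Θ(1/n^{1/2}) E[X] diverges (above the triangle threshold p ~ 1/n).


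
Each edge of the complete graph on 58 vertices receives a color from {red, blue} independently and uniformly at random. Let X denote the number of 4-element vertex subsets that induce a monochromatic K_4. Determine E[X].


Let X = Σ_S X_S over the C(58, 4) = 424270 subsets S of size 4, where X_S = 1 if the K_4 on S is monochromatic.
For a fixed S, the K_4 on S has C(4, 2) = 6 edges. P[all 6 edges red] = (1/2)^6, and likewise for blue, so P[monochromatic] = 2·(1/2)^6 = 2^{1 − 6} = 1/32.
By linearity of expectation: E[X] = C(58, 4) · 2^{1 − 6} = 424270 · 1/32 = 212135/16.
Numerically: E[X] ≈ 13258.438.

E[X] = C(58,4)·2^(1−C(4,2)) = 212135/16 ≈ 13258.438.


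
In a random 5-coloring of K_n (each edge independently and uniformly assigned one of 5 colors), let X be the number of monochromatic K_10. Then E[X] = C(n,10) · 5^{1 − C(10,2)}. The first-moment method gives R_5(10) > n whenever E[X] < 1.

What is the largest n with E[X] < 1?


We need C(n, 10) · 5^{1 − 45} < 1, i.e. C(n, 10) < 5^{45 − 1} = 5684341886080801486968994140625.
Check values of n near the boundary:
  n = 5389: C(5389, 10) = 5645340767466558997768874792926; 5645340767466558997768874792926 < 5684341886080801486968994140625? YES
  n = 5390: C(5390, 10) = 5655833965919099070255434039753; 5655833965919099070255434039753 < 5684341886080801486968994140625? YES
  n = 5391: C(5391, 10) = 5666344714787188828795213697883; 5666344714787188828795213697883 < 5684341886080801486968994140625? YES
  n = 5392: C(5392, 10) = 5676873040158402483252283957448; 5676873040158402483252283957448 < 5684341886080801486968994140625? YES
  n = 5393: C(5393, 10) = 5687418968154238267170642278008; 5687418968154238267170642278008 < 5684341886080801486968994140625? NO
  n = 5394: C(5394, 10) = 5697982524930156243149785372878; 5697982524930156243149785372878 < 5684341886080801486968994140625? NO
  n = 5395: C(5395, 10) = 5708563736675616143322765475706; 5708563736675616143322765475706 < 5684341886080801486968994140625? NO
The largest n with C(n, 10) < 5684341886080801486968994140625 is n = 5392 (where E[X] = 5676873040158402483252283957448/5684341886080801486968994140625 ≈ 0.999). Hence R_5(10) > 5392, i.e. R_5(10) ≥ 5393.

Largest n = 5392; hence R_5(10) > 5392.


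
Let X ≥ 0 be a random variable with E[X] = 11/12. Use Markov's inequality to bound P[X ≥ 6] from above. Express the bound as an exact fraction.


μ = E[X] = 11/12, a = 6.
Markov: P[X ≥ 6] ≤ μ/a = (11/12)/6 = 11/72.
Numerically: ≈ 0.153.
(Since a = 6 > μ = 0.917, the bound 11/72 is < 1 and informative.)

P[X ≥ 6] ≤ 11/72 ≈ 0.153.


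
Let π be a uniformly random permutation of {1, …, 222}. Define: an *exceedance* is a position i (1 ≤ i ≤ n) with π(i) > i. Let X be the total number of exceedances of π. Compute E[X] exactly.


Write X = Σ_{i=1}^{222} X_i, where X_i = 1_{π(i) > i}.
For each fixed i, π(i) is uniform over {1, …, 222} (marginal of a uniform permutation), so P[π(i) > i] = (n − i)/n. Summing: Σ_{i=1}^{222} (n − i)/n = (0 + 1 + … + 221)/222 = 222(222 − 1)/(2·222) = (222 − 1)/2.
Hence E[X] = Σ_{i=1}^{222} (222 − i)/222 = 221/2 ≈ 110.500.

E[X] = 221/2 = 110.500.


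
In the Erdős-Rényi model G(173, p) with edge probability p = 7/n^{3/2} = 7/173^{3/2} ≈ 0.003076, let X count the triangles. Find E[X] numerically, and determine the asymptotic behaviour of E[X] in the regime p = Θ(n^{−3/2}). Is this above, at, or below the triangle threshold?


Number of potential triangles: C(173, 3) = 848046.
Each occurs with probability p³ ≈ (0.003076)³ ≈ 2.911298e-08.
By linearity: E[X] = C(173, 3)·p³ ≈ 848046 · 2.911298e-08 ≈ 0.0247.
Since α = 3/2 > 1, p = c/n^{3/2} = o(1/n) is below the triangle threshold p ~ 1/n. Asymptotically E[X] ~ (c³/6)·n^{3(1−α)} = (7³/6)·n^{-1.5} → 0, so by Markov's inequality G has no triangles w.h.p.

E[X] ≈ 0.0247; in regime p = Θ(1/n^{3/2}) E[X] tends to 0 (below the triangle threshold p ~ 1/n).


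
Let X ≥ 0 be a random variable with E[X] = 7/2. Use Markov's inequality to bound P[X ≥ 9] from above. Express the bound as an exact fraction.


μ = E[X] = 7/2, a = 9.
Markov: P[X ≥ 9] ≤ μ/a = (7/2)/9 = 7/18.
Numerically: ≈ 0.388889.
(Since a = 9 > μ = 3.500000, the bound 7/18 is < 1 and informative.)

P[X ≥ 9] ≤ 7/18 ≈ 0.388889.


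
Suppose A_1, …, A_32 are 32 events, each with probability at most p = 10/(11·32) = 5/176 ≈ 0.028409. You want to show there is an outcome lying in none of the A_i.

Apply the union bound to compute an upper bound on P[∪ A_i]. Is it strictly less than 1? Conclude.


Union bound: P[∪_{i=1}^{32} A_i] ≤ Σ_i P[A_i] ≤ 32·p = 32·(5/176) = 10/11.
Numerically: 10/11 ≈ 0.909091.
Is 10/11 < 1? YES.
Since P[∪ A_i] ≤ 10/11 < 1, the complement has P[∩ A_i^c] ≥ 1 − 10/11 = 1/11 > 0, so some outcome avoids every A_i.

32·p = 10/11 ≈ 0.909091; existence CERTIFIED by the union bound.


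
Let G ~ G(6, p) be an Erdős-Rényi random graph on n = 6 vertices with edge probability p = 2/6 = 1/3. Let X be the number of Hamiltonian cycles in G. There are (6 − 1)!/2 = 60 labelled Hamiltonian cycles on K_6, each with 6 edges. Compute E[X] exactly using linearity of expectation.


K_6 has (6 − 1)!/2 = 60 labelled Hamiltonian cycles.
For each such Hamiltonian cycle H, let X_H = 1 if all 6 edges of H are present in G. Then P[X_H = 1] = p^{6} = (1/3)^{6} = 1/729.
By linearity of expectation: E[X] = Σ_H E[X_H] = 60 · p^{6} = 60 · 1/729 = 20/243.
Numerically: E[X] ≈ 0.082305.

E[X] = 60 · (1/3)^{6} = 20/243 ≈ 0.082305.


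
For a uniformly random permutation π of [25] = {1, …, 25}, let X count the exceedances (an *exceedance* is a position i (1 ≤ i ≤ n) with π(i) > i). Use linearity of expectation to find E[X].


Write X = Σ_{i=1}^{25} X_i, where X_i = 1_{π(i) > i}.
For each fixed i, π(i) is uniform over {1, …, 25} (marginal of a uniform permutation), so P[π(i) > i] = (n − i)/n. Summing: Σ_{i=1}^{25} (n − i)/n = (0 + 1 + … + 24)/25 = 25(25 − 1)/(2·25) = (25 − 1)/2.
Hence E[X] = Σ_{i=1}^{25} (25 − i)/25 = 12 ≈ 12.000000.

E[X] = 12 = 12.000000.


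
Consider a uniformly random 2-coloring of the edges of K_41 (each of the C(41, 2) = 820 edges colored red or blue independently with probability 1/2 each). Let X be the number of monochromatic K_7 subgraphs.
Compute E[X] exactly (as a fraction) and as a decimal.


Let X = Σ_S X_S over the C(41, 7) = 22481940 subsets S of size 7, where X_S = 1 if the K_7 on S is monochromatic.
For a fixed S, the K_7 on S has C(7, 2) = 21 edges. P[all 21 edges red] = (1/2)^21, and likewise for blue, so P[monochromatic] = 2·(1/2)^21 = 2^{1 − 21} = 1/1048576.
By linearity of expectation: E[X] = C(41, 7) · 2^{1 − 21} = 22481940 · 1/1048576 = 5620485/262144.
Numerically: E[X] ≈ 21.4404.

E[X] = C(41,7)·2^(1−C(7,2)) = 5620485/262144 ≈ 21.4404.


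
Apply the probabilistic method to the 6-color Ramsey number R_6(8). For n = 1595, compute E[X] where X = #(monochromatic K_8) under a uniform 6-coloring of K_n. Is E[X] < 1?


E[X] = C(1595, 8) · 6^{1 − 28} = 1020772636343363633895 · 6^{−27} = 1020772636343363633895/1023490369077469249536.
As a reduced fraction: E[X] = 113419181815929292655/113721152119718805504 ≈ 0.9973.
Is E[X] < 1? YES.
Since E[X] < 1, there exists a 6-coloring of K_{1595} with no monochromatic K_8; hence R_6(8) > 1595.

E[X] = 113419181815929292655/113721152119718805504 ≈ 0.9973; E[X] < 1, so R_6(8) > 1595.


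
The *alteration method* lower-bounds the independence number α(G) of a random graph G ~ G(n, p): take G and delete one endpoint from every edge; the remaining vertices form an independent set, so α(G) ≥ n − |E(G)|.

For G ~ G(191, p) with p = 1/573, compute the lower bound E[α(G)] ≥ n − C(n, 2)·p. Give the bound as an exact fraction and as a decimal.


E[|E(G)|] = C(191, 2)·p = 18145 · (1/573) = 95/3.
E[α(G)] ≥ n − E[|E(G)|] = 191 − 95/3 = 478/3.
Numerically: ≈ 159.3333.
(This is only a lower bound; the true E[α(G)] may be larger.)

E[α(G)] ≥ 478/3 ≈ 159.3333.


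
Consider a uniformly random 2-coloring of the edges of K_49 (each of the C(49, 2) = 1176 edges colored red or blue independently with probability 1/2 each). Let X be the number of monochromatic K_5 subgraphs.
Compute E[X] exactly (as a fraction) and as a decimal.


Let X = Σ_S X_S over the C(49, 5) = 1906884 subsets S of size 5, where X_S = 1 if the K_5 on S is monochromatic.
For a fixed S, the K_5 on S has C(5, 2) = 10 edges. P[all 10 edges red] = (1/2)^10, and likewise for blue, so P[monochromatic] = 2·(1/2)^10 = 2^{1 − 10} = 1/512.
By linearity of expectation: E[X] = C(49, 5) · 2^{1 − 10} = 1906884 · 1/512 = 476721/128.
Numerically: E[X] ≈ 3724.38281.

E[X] = C(49,5)·2^(1−C(5,2)) = 476721/128 ≈ 3724.38281.


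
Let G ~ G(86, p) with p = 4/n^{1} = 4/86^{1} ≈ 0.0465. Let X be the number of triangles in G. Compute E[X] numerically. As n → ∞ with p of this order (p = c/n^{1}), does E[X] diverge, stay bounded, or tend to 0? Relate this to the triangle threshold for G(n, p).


Number of potential triangles: C(86, 3) = 102340.
Each occurs with probability p³ ≈ (0.0465)³ ≈ 1.00620e-04.
By linearity: E[X] = C(86, 3)·p³ ≈ 102340 · 1.00620e-04 ≈ 10.297.
Here α = 1, so p = 4/n is exactly at the triangle threshold p ~ 1/n. Asymptotically E[X] → c³/6 = 4³/6 = 32/3 ≈ 10.667, a bounded constant. In this regime the triangle count is asymptotically Poisson(c³/6).

E[X] ≈ 10.297; in regime p = Θ(1/n^{1}) E[X] stays bounded (at the triangle threshold p ~ 1/n).


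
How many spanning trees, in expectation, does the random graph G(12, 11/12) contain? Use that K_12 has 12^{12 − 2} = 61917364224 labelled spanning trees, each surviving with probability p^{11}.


K_12 has 12^{12 − 2} = 61917364224 labelled spanning trees.
For each such spanning tree H, let X_H = 1 if all 11 edges of H are present in G. Then P[X_H = 1] = p^{11} = (11/12)^{11} = 285311670611/743008370688.
By linearity of expectation: E[X] = Σ_H E[X_H] = 61917364224 · p^{11} = 61917364224 · 285311670611/743008370688 = 285311670611/12.
Numerically: E[X] ≈ 2.38e+10.

E[X] = 61917364224 · (11/12)^{11} = 285311670611/12 ≈ 2.38e+10.


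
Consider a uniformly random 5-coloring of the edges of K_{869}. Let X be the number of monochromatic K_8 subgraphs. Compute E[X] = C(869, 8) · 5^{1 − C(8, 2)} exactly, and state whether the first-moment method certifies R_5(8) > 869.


E[X] = C(869, 8) · 5^{1 − 28} = 7809152053901931612 · 5^{−27} = 7809152053901931612/7450580596923828125.
As a reduced fraction: E[X] = 7809152053901931612/7450580596923828125 ≈ 1.0481.
Is E[X] < 1? NO.
Since E[X] ≥ 1, the first-moment bound is inconclusive at n = 869; it does NOT by itself certify R_5(8) > 869.

E[X] = 7809152053901931612/7450580596923828125 ≈ 1.0481; E[X] ≥ 1; first-moment method inconclusive here.


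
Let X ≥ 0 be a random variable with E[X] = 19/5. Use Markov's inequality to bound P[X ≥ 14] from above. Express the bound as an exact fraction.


μ = E[X] = 19/5, a = 14.
Markov: P[X ≥ 14] ≤ μ/a = (19/5)/14 = 19/70.
Numerically: ≈ 0.271429.
(Since a = 14 > μ = 3.800000, the bound 19/70 is < 1 and informative.)

P[X ≥ 14] ≤ 19/70 ≈ 0.271429.


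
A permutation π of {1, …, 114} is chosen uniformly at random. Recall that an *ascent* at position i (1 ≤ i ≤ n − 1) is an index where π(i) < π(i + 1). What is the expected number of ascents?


Write X = Σ X_I over i = 1, …, 113, with X_I the indicator of one ascent.
There are 113 indicators.
For each fixed i, the pair (π(i), π(i+1)) is a uniformly random ordered pair of distinct values from {1, …, 114}; by symmetry P[π(i) < π(i+1)] = 1/2.
By linearity: E[X] = 113 · (1/2) = (114 − 1) · (1/2) = 113/2 ≈ 56.5000.

E[X] = 113/2 = 56.5000.


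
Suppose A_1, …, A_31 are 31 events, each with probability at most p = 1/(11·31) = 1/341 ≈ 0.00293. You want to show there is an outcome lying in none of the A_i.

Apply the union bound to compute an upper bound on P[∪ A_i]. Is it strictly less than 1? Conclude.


Union bound: P[∪_{i=1}^{31} A_i] ≤ Σ_i P[A_i] ≤ 31·p = 31·(1/341) = 1/11.
Numerically: 1/11 ≈ 0.09091.
Is 1/11 < 1? YES.
Since P[∪ A_i] ≤ 1/11 < 1, the complement has P[∩ A_i^c] ≥ 1 − 1/11 = 10/11 > 0, so some outcome avoids every A_i.

31·p = 1/11 ≈ 0.09091; existence CERTIFIED by the union bound.


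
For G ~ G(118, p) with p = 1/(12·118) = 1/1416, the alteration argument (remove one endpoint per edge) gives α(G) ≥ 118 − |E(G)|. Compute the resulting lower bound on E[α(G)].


E[|E(G)|] = C(118, 2)·p = 6903 · (1/1416) = 39/8.
E[α(G)] ≥ n − E[|E(G)|] = 118 − 39/8 = 905/8.
Numerically: ≈ 113.1250.
(This is only a lower bound; the true E[α(G)] may be larger.)

E[α(G)] ≥ 905/8 ≈ 113.1250.


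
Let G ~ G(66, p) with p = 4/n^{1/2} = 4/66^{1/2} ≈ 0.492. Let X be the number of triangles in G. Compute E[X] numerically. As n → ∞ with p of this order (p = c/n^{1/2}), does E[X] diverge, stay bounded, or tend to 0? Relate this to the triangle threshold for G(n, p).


Number of potential triangles: C(66, 3) = 45760.
Each occurs with probability p³ ≈ (0.492)³ ≈ 1.19361e-01.
By linearity: E[X] = C(66, 3)·p³ ≈ 45760 · 1.19361e-01 ≈ 5461.980.
Since α = 1/2 < 1, p = c/n^{1/2} ≫ 1/n is above the triangle threshold p ~ 1/n. Asymptotically E[X] ~ (c³/6)·n^{3(1−α)} = (4³/6)·n^{1.5} → ∞; triangles are abundant w.h.p.

E[X] ≈ 5461.980; in regime p = Θ(1/n^{1/2}) E[X] diverges (above the triangle threshold p ~ 1/n).


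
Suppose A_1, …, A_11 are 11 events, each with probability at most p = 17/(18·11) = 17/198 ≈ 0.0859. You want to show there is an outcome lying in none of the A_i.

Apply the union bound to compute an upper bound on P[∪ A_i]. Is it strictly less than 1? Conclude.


Union bound: P[∪_{i=1}^{11} A_i] ≤ Σ_i P[A_i] ≤ 11·p = 11·(17/198) = 17/18.
Numerically: 17/18 ≈ 0.9444.
Is 17/18 < 1? YES.
Since P[∪ A_i] ≤ 17/18 < 1, the complement has P[∩ A_i^c] ≥ 1 − 17/18 = 1/18 > 0, so some outcome avoids every A_i.

11·p = 17/18 ≈ 0.9444; existence CERTIFIED by the union bound.


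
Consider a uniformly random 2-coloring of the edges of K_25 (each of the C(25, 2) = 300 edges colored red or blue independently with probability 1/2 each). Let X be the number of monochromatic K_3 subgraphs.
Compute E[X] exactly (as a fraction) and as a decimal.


Let X = Σ_S X_S over the C(25, 3) = 2300 subsets S of size 3, where X_S = 1 if the K_3 on S is monochromatic.
For a fixed S, the K_3 on S has C(3, 2) = 3 edges. P[all 3 edges red] = (1/2)^3, and likewise for blue, so P[monochromatic] = 2·(1/2)^3 = 2^{1 − 3} = 1/4.
By linearity: E[X] = C(25, 3) · 2^{1 − 3} = 2300 · 1/4 = 575.
Numerically: E[X] ≈ 575.0000.

E[X] = C(25,3)·2^(1−C(3,2)) = 575 ≈ 575.0000.


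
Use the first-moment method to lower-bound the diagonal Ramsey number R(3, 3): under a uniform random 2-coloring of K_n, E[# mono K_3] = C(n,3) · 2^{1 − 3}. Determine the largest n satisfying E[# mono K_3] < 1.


We need C(n, 3) · 2^{1 − 3} < 1, i.e. C(n, 3) < 2^{3 − 1} = 4.
Check values of n near the boundary:
  n = 3: C(3, 3) = 1; 1 < 4? YES
  n = 4: C(4, 3) = 4; 4 < 4? NO
  n = 5: C(5, 3) = 10; 10 < 4? NO
  n = 6: C(6, 3) = 20; 20 < 4? NO
The largest n with C(n, 3) < 4 is n = 3 (where E[X] = 1/4 ≈ 0.2500000). Hence R(3, 3) > 3, i.e. R(3, 3) ≥ 4.

Largest n = 3; hence R(3, 3) > 3.


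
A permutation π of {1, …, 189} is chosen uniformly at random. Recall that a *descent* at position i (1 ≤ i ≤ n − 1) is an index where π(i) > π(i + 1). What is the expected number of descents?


Write X = Σ X_I over i = 1, …, 188, with X_I the indicator of one descent.
There are 188 indicators.
For each fixed i, the pair (π(i), π(i+1)) is a uniformly random ordered pair of distinct values from {1, …, 189}; by symmetry P[π(i) > π(i+1)] = 1/2.
By linearity: E[X] = 188 · (1/2) = (189 − 1) · (1/2) = 94 ≈ 94.00000.

E[X] = 94 = 94.00000.


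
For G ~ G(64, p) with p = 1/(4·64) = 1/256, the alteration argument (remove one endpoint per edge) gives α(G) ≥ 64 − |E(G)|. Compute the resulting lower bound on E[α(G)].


E[|E(G)|] = C(64, 2)·p = 2016 · (1/256) = 63/8.
E[α(G)] ≥ n − E[|E(G)|] = 64 − 63/8 = 449/8.
Numerically: ≈ 56.1250.
(This is only a lower bound; the true E[α(G)] may be larger.)

E[α(G)] ≥ 449/8 ≈ 56.1250.


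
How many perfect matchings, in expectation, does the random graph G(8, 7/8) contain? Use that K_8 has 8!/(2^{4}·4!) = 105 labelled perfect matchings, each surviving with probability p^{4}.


K_8 has 8!/(2^{4}·4!) = 105 labelled perfect matchings.
For each such perfect matching H, let X_H = 1 if all 4 edges of H are present in G. Then P[X_H = 1] = p^{4} = (7/8)^{4} = 2401/4096.
By linearity of expectation: E[X] = Σ_H E[X_H] = 105 · p^{4} = 105 · 2401/4096 = 252105/4096.
Numerically: E[X] ≈ 61.55.

E[X] = 105 · (7/8)^{4} = 252105/4096 ≈ 61.55.


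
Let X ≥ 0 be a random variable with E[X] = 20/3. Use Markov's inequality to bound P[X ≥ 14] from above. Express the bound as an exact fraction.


μ = E[X] = 20/3, a = 14.
Markov: P[X ≥ 14] ≤ μ/a = (20/3)/14 = 10/21.
Numerically: ≈ 0.4762.
(Since a = 14 > μ = 6.6667, the bound 10/21 is < 1 and informative.)

P[X ≥ 14] ≤ 10/21 ≈ 0.4762.


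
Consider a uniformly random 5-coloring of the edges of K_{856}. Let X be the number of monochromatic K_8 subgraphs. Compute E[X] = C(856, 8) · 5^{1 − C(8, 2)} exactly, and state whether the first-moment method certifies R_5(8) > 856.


E[X] = C(856, 8) · 5^{1 − 28} = 6918660634157180775 · 5^{−27} = 6918660634157180775/7450580596923828125.
As a reduced fraction: E[X] = 276746425366287231/298023223876953125 ≈ 0.9286069.
Is E[X] < 1? YES.
Since E[X] < 1, there exists a 5-coloring of K_{856} with no monochromatic K_8; hence R_5(8) > 856.

E[X] = 276746425366287231/298023223876953125 ≈ 0.9286069; E[X] < 1, so R_5(8) > 856.


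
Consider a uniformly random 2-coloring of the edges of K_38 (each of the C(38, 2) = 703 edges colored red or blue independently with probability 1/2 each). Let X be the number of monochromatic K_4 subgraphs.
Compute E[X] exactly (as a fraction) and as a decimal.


Let X = Σ_S X_S over the C(38, 4) = 73815 subsets S of size 4, where X_S = 1 if the K_4 on S is monochromatic.
For a fixed S, the K_4 on S has C(4, 2) = 6 edges. P[all 6 edges red] = (1/2)^6, and likewise for blue, so P[monochromatic] = 2·(1/2)^6 = 2^{1 − 6} = 1/32.
Summing: E[X] = C(38, 4) · 2^{1 − 6} = 73815 · 1/32 = 73815/32.
Numerically: E[X] ≈ 2306.718750.

E[X] = C(38,4)·2^(1−C(4,2)) = 73815/32 ≈ 2306.718750.


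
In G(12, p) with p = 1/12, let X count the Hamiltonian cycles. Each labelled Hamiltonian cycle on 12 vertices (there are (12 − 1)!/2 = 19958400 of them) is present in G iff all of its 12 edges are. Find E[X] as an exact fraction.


K_12 has (12 − 1)!/2 = 19958400 labelled Hamiltonian cycles.
For each such Hamiltonian cycle H, let X_H = 1 if all 12 edges of H are present in G. Then P[X_H = 1] = p^{12} = (1/12)^{12} = 1/8916100448256.
Summing the indicators: E[X] = Σ_H E[X_H] = 19958400 · p^{12} = 19958400 · 1/8916100448256 = 1925/859963392.
Numerically: E[X] ≈ 2.23847e-06.

E[X] = 19958400 · (1/12)^{12} = 1925/859963392 ≈ 2.23847e-06.


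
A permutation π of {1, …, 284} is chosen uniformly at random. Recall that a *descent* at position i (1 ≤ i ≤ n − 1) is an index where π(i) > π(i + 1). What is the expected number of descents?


Write X = Σ X_I over i = 1, …, 283, with X_I the indicator of one descent.
There are 283 indicators.
For each fixed i, the pair (π(i), π(i+1)) is a uniformly random ordered pair of distinct values from {1, …, 284}; by symmetry P[π(i) > π(i+1)] = 1/2.
By linearity: E[X] = 283 · (1/2) = (284 − 1) · (1/2) = 283/2 ≈ 141.5000.

E[X] = 283/2 = 141.5000.


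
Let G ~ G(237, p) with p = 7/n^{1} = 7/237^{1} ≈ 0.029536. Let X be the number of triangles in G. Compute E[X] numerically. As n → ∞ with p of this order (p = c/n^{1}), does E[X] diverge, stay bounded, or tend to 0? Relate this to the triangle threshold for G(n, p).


Number of potential triangles: C(237, 3) = 2190670.
Each occurs with probability p³ ≈ (0.029536)³ ≈ 2.5766123e-05.
By linearity: E[X] = C(237, 3)·p³ ≈ 2190670 · 2.5766123e-05 ≈ 56.44507.
Here α = 1, so p = 7/n is exactly at the triangle threshold p ~ 1/n. Asymptotically E[X] → c³/6 = 7³/6 = 343/6 ≈ 57.16667, a bounded constant. In this regime the triangle count is asymptotically Poisson(c³/6).

E[X] ≈ 56.44507; in regime p = Θ(1/n^{1}) E[X] stays bounded (at the triangle threshold p ~ 1/n).
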